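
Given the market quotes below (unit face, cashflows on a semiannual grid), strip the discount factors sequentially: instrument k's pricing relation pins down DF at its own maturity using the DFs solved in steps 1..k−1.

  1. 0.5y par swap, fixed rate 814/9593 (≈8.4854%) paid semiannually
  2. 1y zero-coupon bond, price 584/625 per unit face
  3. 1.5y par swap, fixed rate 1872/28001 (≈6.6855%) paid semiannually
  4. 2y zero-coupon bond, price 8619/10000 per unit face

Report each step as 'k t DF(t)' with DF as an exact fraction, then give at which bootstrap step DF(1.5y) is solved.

step 1 [0.5y] swap r/2=407/9593: DF=(1 − 407/9593·(0))/(1+407/9593) = 9593/10000 ≈ 0.959300
step 2 [1y] zero: DF = P = 584/625 ≈ 0.934400
step 3 [1.5y] swap r/2=936/28001: DF=(1 − 936/28001·(0.959300+0.934400))/(1+936/28001) = 1133/1250 ≈ 0.906400
step 4 [2y] zero: DF = P = 8619/10000 ≈ 0.861900

1 1/2 9593/10000
2 1 584/625
3 3/2 1133/1250
4 2 8619/10000
DF(1.5y) is solved at step 3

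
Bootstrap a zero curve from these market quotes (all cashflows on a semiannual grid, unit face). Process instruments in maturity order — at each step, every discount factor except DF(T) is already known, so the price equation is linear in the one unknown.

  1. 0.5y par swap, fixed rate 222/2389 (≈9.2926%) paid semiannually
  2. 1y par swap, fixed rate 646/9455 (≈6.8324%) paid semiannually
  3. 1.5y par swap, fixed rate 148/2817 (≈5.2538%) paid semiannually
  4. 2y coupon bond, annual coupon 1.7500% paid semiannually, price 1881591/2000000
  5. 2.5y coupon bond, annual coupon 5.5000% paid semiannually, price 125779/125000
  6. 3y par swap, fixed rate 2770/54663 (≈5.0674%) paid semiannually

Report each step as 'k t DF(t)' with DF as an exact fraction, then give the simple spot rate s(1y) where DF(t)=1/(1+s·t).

step 1 [0.5y] swap r/2=111/2389: DF=(1 − 111/2389·(0))/(1+111/2389) = 2389/2500 ≈ 0.955600
step 2 [1y] swap r/2=323/9455: DF=(1 − 323/9455·(0.955600))/(1+323/9455) = 4677/5000 ≈ 0.935400
step 3 [1.5y] swap r/2=74/2817: DF=(1 − 74/2817·(0.955600+0.935400))/(1+74/2817) = 463/500 ≈ 0.926000
step 4 [2y] bond c/2=7/800: DF=(1881591/2000000 − 7/800·(0.955600+0.935400+0.926000))/(1+7/800) = 4541/5000 ≈ 0.908200
step 5 [2.5y] bond c/2=11/400: DF=(125779/125000 − 11/400·(0.955600+0.935400+0.926000+0.908200))/(1+11/400) = 2199/2500 ≈ 0.879600
step 6 [3y] swap r/2=1385/54663: DF=(1 − 1385/54663·(0.955600+0.935400+0.926000+0.908200+0.879600))/(1+1385/54663) = 1723/2000 ≈ 0.861500

1 1/2 2389/2500
2 1 4677/5000
3 3/2 463/500
4 2 4541/5000
5 5/2 2199/2500
6 3 1723/2000
s(1y) = (1/(4677/5000) − 1)/(1) = 323/4677 ≈ 6.9061%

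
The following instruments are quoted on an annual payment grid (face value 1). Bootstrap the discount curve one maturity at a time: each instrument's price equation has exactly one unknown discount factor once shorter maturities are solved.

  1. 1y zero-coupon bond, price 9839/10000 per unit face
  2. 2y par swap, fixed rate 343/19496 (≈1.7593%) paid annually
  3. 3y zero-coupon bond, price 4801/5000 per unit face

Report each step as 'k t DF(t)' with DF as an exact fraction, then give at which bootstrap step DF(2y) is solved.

step 1 [1y] zero: DF = P = 9839/10000 ≈ 0.983900
step 2 [2y] swap r/1=343/19496: DF=(1 − 343/19496·(0.983900))/(1+343/19496) = 9657/10000 ≈ 0.965700
step 3 [3y] zero: DF = P = 4801/5000 ≈ 0.960200

1 1 9839/10000
2 2 9657/10000
3 3 4801/5000
DF(2y) is solved at step 2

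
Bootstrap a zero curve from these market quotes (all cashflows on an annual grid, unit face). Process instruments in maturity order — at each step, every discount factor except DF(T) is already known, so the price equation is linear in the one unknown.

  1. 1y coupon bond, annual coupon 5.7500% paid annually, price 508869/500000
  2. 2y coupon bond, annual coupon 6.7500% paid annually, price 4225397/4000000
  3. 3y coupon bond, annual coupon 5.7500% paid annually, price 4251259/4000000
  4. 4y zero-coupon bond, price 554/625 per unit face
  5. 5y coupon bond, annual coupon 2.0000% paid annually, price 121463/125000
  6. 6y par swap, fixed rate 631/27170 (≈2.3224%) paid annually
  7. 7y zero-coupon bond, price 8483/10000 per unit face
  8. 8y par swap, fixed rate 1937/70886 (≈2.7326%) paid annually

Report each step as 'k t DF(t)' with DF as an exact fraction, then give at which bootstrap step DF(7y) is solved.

step 1 [1y] bond c/1=23/400: DF=(508869/500000 − 23/400·(0))/(1+23/400) = 1203/1250 ≈ 0.962400
step 2 [2y] bond c/1=27/400: DF=(4225397/4000000 − 27/400·(0.962400))/(1+27/400) = 9287/10000 ≈ 0.928700
step 3 [3y] bond c/1=23/400: DF=(4251259/4000000 − 23/400·(0.962400+0.928700))/(1+23/400) = 4511/5000 ≈ 0.902200
step 4 [4y] zero: DF = P = 554/625 ≈ 0.886400
step 5 [5y] bond c/1=1/50: DF=(121463/125000 − 1/50·(0.962400+0.928700+0.902200+0.886400))/(1+1/50) = 1761/2000 ≈ 0.880500
step 6 [6y] swap r/1=631/27170: DF=(1 − 631/27170·(0.962400+0.928700+0.902200+0.886400+0.880500))/(1+631/27170) = 4369/5000 ≈ 0.873800
step 7 [7y] zero: DF = P = 8483/10000 ≈ 0.848300
step 8 [8y] swap r/1=1937/70886: DF=(1 − 1937/70886·(0.962400+0.928700+0.902200+0.886400+0.880500+0.873800+0.848300))/(1+1937/70886) = 8063/10000 ≈ 0.806300

1 1 1203/1250
2 2 9287/10000
3 3 4511/5000
4 4 554/625
5 5 1761/2000
6 6 4369/5000
7 7 8483/10000
8 8 8063/10000
DF(7y) is solved at step 7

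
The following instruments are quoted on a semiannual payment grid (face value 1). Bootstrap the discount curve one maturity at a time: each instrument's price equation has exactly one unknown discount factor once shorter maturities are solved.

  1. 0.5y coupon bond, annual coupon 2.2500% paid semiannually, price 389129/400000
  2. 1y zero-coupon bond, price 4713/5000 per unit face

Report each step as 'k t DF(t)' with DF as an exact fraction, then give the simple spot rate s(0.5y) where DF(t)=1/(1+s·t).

step 1 [0.5y] bond c/2=9/800: DF=(389129/400000 − 9/800·(0))/(1+9/800) = 481/500 ≈ 0.962000
step 2 [1y] zero: DF = P = 4713/5000 ≈ 0.942600

1 1/2 481/500
2 1 4713/5000
s(0.5y) = (1/(481/500) − 1)/(1/2) = 38/481 ≈ 7.9002%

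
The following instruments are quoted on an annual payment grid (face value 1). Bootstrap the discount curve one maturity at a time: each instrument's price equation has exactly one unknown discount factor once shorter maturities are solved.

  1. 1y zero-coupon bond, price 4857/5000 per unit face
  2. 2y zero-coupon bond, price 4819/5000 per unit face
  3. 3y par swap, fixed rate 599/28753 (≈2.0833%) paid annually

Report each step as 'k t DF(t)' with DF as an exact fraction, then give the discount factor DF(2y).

step 1 [1y] zero: DF = P = 4857/5000 ≈ 0.971400
step 2 [2y] zero: DF = P = 4819/5000 ≈ 0.963800
step 3 [3y] swap r/1=599/28753: DF=(1 − 599/28753·(0.971400+0.963800))/(1+599/28753) = 9401/10000 ≈ 0.940100

1 1 4857/5000
2 2 4819/5000
3 3 9401/10000
DF(2y) = 4819/5000 ≈ 0.963800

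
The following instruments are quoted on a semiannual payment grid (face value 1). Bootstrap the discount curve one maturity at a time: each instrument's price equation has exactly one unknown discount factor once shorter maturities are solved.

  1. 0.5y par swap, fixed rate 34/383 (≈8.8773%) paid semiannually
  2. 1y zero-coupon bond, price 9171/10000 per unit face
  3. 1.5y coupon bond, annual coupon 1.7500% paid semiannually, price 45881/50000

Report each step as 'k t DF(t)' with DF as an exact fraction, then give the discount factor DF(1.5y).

step 1 [0.5y] swap r/2=17/383: DF=(1 − 17/383·(0))/(1+17/383) = 383/400 ≈ 0.957500
step 2 [1y] zero: DF = P = 9171/10000 ≈ 0.917100
step 3 [1.5y] bond c/2=7/800: DF=(45881/50000 − 7/800·(0.957500+0.917100))/(1+7/800) = 4467/5000 ≈ 0.893400

1 1/2 383/400
2 1 9171/10000
3 3/2 4467/5000
DF(1.5y) = 4467/5000 ≈ 0.893400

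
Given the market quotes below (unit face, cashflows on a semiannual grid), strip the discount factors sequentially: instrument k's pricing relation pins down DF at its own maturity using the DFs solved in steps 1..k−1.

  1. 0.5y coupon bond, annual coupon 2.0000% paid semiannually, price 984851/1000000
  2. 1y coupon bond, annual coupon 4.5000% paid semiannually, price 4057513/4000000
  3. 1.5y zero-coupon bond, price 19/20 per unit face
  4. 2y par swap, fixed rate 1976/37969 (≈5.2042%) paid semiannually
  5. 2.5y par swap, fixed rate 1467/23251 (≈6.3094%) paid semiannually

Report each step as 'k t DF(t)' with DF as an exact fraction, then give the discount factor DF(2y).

1 1/2 9751/10000
2 1 4853/5000
3 3/2 19/20
4 2 2253/2500
5 5/2 8533/10000
DF(2y) = 2253/2500 ≈ 0.901200

step 1 [0.5y] bond c/2=1/100: DF=(984851/1000000 − 1/100·(0))/(1+1/100) = 9751/10000 ≈ 0.975100
step 2 [1y] bond c/2=9/400: DF=(4057513/4000000 − 9/400·(0.975100))/(1+9/400) = 4853/5000 ≈ 0.970600
step 3 [1.5y] zero: DF = P = 19/20 ≈ 0.950000
step 4 [2y] swap r/2=988/37969: DF=(1 − 988/37969·(0.975100+0.970600+0.950000))/(1+988/37969) = 2253/2500 ≈ 0.901200
step 5 [2.5y] swap r/2=1467/46502: DF=(1 − 1467/46502·(0.975100+0.970600+0.950000+0.901200))/(1+1467/46502) = 8533/10000 ≈ 0.853300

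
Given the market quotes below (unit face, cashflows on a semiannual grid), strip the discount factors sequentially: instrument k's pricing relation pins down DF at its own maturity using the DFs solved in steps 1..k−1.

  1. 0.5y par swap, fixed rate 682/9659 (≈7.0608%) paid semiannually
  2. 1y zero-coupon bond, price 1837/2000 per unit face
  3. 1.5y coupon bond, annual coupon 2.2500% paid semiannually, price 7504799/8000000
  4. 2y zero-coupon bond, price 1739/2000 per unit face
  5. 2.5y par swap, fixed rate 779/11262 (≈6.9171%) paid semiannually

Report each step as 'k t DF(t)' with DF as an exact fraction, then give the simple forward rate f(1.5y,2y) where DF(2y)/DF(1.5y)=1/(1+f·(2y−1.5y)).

1 1/2 9659/10000
2 1 1837/2000
3 3/2 9067/10000
4 2 1739/2000
5 5/2 4221/5000
f(1.5y,2y) = ((9067/10000)/(1739/2000) − 1)/(1/2) = 744/8695 ≈ 8.5566%

step 1 [0.5y] swap r/2=341/9659: DF=(1 − 341/9659·(0))/(1+341/9659) = 9659/10000 ≈ 0.965900
step 2 [1y] zero: DF = P = 1837/2000 ≈ 0.918500
step 3 [1.5y] bond c/2=9/800: DF=(7504799/8000000 − 9/800·(0.965900+0.918500))/(1+9/800) = 9067/10000 ≈ 0.906700
step 4 [2y] zero: DF = P = 1739/2000 ≈ 0.869500
step 5 [2.5y] swap r/2=779/22524: DF=(1 − 779/22524·(0.965900+0.918500+0.906700+0.869500))/(1+779/22524) = 4221/5000 ≈ 0.844200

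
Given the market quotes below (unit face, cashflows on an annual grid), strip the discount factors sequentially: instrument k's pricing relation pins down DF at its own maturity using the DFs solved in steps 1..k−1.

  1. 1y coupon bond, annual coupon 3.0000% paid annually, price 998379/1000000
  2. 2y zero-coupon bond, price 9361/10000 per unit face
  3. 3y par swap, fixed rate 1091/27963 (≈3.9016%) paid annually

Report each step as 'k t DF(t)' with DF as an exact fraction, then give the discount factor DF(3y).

step 1 [1y] bond c/1=3/100: DF=(998379/1000000 − 3/100·(0))/(1+3/100) = 9693/10000 ≈ 0.969300
step 2 [2y] zero: DF = P = 9361/10000 ≈ 0.936100
step 3 [3y] swap r/1=1091/27963: DF=(1 − 1091/27963·(0.969300+0.936100))/(1+1091/27963) = 8909/10000 ≈ 0.890900

1 1 9693/10000
2 2 9361/10000
3 3 8909/10000
DF(3y) = 8909/10000 ≈ 0.890900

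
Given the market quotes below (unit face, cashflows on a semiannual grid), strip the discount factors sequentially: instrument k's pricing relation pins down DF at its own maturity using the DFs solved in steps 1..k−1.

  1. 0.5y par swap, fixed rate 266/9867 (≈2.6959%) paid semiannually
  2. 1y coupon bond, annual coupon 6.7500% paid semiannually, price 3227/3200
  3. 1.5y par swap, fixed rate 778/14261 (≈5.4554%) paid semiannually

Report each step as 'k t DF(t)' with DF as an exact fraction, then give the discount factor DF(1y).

step 1 [0.5y] swap r/2=133/9867: DF=(1 − 133/9867·(0))/(1+133/9867) = 9867/10000 ≈ 0.986700
step 2 [1y] bond c/2=27/800: DF=(3227/3200 − 27/800·(0.986700))/(1+27/800) = 9433/10000 ≈ 0.943300
step 3 [1.5y] swap r/2=389/14261: DF=(1 − 389/14261·(0.986700+0.943300))/(1+389/14261) = 4611/5000 ≈ 0.922200

1 1/2 9867/10000
2 1 9433/10000
3 3/2 4611/5000
DF(1y) = 9433/10000 ≈ 0.943300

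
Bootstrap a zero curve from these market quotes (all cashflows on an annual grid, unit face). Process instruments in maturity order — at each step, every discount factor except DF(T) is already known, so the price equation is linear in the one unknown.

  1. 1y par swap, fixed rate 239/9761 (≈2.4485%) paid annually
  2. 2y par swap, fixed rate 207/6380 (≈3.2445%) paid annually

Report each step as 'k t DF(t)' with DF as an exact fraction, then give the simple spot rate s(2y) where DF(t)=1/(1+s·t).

1 1 9761/10000
2 2 9379/10000
s(2y) = (1/(9379/10000) − 1)/(2) = 621/18758 ≈ 3.3106%

step 1 [1y] swap r/1=239/9761: DF=(1 − 239/9761·(0))/(1+239/9761) = 9761/10000 ≈ 0.976100
step 2 [2y] swap r/1=207/6380: DF=(1 − 207/6380·(0.976100))/(1+207/6380) = 9379/10000 ≈ 0.937900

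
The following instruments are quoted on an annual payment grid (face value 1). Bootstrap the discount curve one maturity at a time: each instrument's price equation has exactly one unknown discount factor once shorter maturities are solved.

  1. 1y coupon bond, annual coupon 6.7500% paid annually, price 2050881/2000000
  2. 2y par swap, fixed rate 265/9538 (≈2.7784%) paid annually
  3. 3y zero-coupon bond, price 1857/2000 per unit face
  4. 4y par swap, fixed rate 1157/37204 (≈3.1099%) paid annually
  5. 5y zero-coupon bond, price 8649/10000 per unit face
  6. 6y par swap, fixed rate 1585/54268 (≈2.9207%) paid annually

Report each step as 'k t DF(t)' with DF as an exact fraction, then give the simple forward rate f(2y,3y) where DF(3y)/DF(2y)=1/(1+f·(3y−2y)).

step 1 [1y] bond c/1=27/400: DF=(2050881/2000000 − 27/400·(0))/(1+27/400) = 4803/5000 ≈ 0.960600
step 2 [2y] swap r/1=265/9538: DF=(1 − 265/9538·(0.960600))/(1+265/9538) = 947/1000 ≈ 0.947000
step 3 [3y] zero: DF = P = 1857/2000 ≈ 0.928500
step 4 [4y] swap r/1=1157/37204: DF=(1 − 1157/37204·(0.960600+0.947000+0.928500))/(1+1157/37204) = 8843/10000 ≈ 0.884300
step 5 [5y] zero: DF = P = 8649/10000 ≈ 0.864900
step 6 [6y] swap r/1=1585/54268: DF=(1 − 1585/54268·(0.960600+0.947000+0.928500+0.884300+0.864900))/(1+1585/54268) = 1683/2000 ≈ 0.841500

1 1 4803/5000
2 2 947/1000
3 3 1857/2000
4 4 8843/10000
5 5 8649/10000
6 6 1683/2000
f(2y,3y) = ((947/1000)/(1857/2000) − 1)/(1) = 37/1857 ≈ 1.9925%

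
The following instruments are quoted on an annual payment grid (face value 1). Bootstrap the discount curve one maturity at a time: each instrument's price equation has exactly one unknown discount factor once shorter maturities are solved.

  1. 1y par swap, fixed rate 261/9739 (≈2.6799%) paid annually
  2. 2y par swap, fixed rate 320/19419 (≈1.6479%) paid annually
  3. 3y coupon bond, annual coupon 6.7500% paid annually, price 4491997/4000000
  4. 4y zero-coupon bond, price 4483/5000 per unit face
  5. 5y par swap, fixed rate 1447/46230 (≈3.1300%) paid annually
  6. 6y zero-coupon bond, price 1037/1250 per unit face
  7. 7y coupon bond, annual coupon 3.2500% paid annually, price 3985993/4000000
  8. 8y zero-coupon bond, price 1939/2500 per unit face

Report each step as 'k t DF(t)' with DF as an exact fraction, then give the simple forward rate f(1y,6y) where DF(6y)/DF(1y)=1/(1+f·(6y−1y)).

step 1 [1y] swap r/1=261/9739: DF=(1 − 261/9739·(0))/(1+261/9739) = 9739/10000 ≈ 0.973900
step 2 [2y] swap r/1=320/19419: DF=(1 − 320/19419·(0.973900))/(1+320/19419) = 121/125 ≈ 0.968000
step 3 [3y] bond c/1=27/400: DF=(4491997/4000000 − 27/400·(0.973900+0.968000))/(1+27/400) = 2323/2500 ≈ 0.929200
step 4 [4y] zero: DF = P = 4483/5000 ≈ 0.896600
step 5 [5y] swap r/1=1447/46230: DF=(1 − 1447/46230·(0.973900+0.968000+0.929200+0.896600))/(1+1447/46230) = 8553/10000 ≈ 0.855300
step 6 [6y] zero: DF = P = 1037/1250 ≈ 0.829600
step 7 [7y] bond c/1=13/400: DF=(3985993/4000000 − 13/400·(0.973900+0.968000+0.929200+0.896600+0.855300+0.829600))/(1+13/400) = 1587/2000 ≈ 0.793500
step 8 [8y] zero: DF = P = 1939/2500 ≈ 0.775600

1 1 9739/10000
2 2 121/125
3 3 2323/2500
4 4 4483/5000
5 5 8553/10000
6 6 1037/1250
7 7 1587/2000
8 8 1939/2500
f(1y,6y) = ((9739/10000)/(1037/1250) − 1)/(5) = 1443/41480 ≈ 3.4788%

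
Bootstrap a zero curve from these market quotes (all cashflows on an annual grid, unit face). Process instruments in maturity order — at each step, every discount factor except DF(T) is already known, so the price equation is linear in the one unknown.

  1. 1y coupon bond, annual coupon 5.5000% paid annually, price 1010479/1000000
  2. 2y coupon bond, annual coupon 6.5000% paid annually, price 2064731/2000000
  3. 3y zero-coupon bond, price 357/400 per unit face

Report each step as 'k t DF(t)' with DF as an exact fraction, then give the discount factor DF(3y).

1 1 4789/5000
2 2 9109/10000
3 3 357/400
DF(3y) = 357/400 ≈ 0.892500

step 1 [1y] bond c/1=11/200: DF=(1010479/1000000 − 11/200·(0))/(1+11/200) = 4789/5000 ≈ 0.957800
step 2 [2y] bond c/1=13/200: DF=(2064731/2000000 − 13/200·(0.957800))/(1+13/200) = 9109/10000 ≈ 0.910900
step 3 [3y] zero: DF = P = 357/400 ≈ 0.892500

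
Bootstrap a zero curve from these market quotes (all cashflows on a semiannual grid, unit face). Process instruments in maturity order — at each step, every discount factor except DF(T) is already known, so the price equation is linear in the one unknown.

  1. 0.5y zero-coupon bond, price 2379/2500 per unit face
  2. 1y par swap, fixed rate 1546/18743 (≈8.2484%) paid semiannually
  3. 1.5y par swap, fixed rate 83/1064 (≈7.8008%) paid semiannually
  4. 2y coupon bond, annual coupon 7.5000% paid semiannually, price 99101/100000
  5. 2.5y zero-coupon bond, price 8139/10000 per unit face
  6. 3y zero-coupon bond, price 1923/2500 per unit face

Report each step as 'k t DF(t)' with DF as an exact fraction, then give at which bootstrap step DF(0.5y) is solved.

1 1/2 2379/2500
2 1 9227/10000
3 3/2 8921/10000
4 2 1069/1250
5 5/2 8139/10000
6 3 1923/2500
DF(0.5y) is solved at step 1

step 1 [0.5y] zero: DF = P = 2379/2500 ≈ 0.951600
step 2 [1y] swap r/2=773/18743: DF=(1 − 773/18743·(0.951600))/(1+773/18743) = 9227/10000 ≈ 0.922700
step 3 [1.5y] swap r/2=83/2128: DF=(1 − 83/2128·(0.951600+0.922700))/(1+83/2128) = 8921/10000 ≈ 0.892100
step 4 [2y] bond c/2=3/80: DF=(99101/100000 − 3/80·(0.951600+0.922700+0.892100))/(1+3/80) = 1069/1250 ≈ 0.855200
step 5 [2.5y] zero: DF = P = 8139/10000 ≈ 0.813900
step 6 [3y] zero: DF = P = 1923/2500 ≈ 0.769200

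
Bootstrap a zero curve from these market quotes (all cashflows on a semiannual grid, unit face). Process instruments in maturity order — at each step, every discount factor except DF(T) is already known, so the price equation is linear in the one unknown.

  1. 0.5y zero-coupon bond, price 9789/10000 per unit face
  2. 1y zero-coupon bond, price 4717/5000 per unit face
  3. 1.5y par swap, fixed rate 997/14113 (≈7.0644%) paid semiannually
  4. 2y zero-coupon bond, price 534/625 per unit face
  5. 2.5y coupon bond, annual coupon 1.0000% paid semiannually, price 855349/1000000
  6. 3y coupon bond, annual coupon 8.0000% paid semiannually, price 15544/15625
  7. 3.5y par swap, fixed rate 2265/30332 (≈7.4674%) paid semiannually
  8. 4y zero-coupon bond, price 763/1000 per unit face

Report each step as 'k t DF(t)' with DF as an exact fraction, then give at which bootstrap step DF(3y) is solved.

1 1/2 9789/10000
2 1 4717/5000
3 3/2 9003/10000
4 2 534/625
5 5/2 1041/1250
6 3 7831/10000
7 7/2 1547/2000
8 4 763/1000
DF(3y) is solved at step 6

step 1 [0.5y] zero: DF = P = 9789/10000 ≈ 0.978900
step 2 [1y] zero: DF = P = 4717/5000 ≈ 0.943400
step 3 [1.5y] swap r/2=997/28226: DF=(1 − 997/28226·(0.978900+0.943400))/(1+997/28226) = 9003/10000 ≈ 0.900300
step 4 [2y] zero: DF = P = 534/625 ≈ 0.854400
step 5 [2.5y] bond c/2=1/200: DF=(855349/1000000 − 1/200·(0.978900+0.943400+0.900300+0.854400))/(1+1/200) = 1041/1250 ≈ 0.832800
step 6 [3y] bond c/2=1/25: DF=(15544/15625 − 1/25·(0.978900+0.943400+0.900300+0.854400+0.832800))/(1+1/25) = 7831/10000 ≈ 0.783100
step 7 [3.5y] swap r/2=2265/60664: DF=(1 − 2265/60664·(0.978900+0.943400+0.900300+0.854400+0.832800+0.783100))/(1+2265/60664) = 1547/2000 ≈ 0.773500
step 8 [4y] zero: DF = P = 763/1000 ≈ 0.763000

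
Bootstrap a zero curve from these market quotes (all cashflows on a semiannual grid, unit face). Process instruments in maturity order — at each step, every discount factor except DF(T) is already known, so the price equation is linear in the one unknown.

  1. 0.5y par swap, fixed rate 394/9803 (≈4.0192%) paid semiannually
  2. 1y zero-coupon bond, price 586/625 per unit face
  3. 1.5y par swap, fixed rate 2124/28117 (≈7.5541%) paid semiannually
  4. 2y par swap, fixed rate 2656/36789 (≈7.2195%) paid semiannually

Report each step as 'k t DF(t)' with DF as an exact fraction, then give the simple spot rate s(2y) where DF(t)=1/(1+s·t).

1 1/2 9803/10000
2 1 586/625
3 3/2 4469/5000
4 2 542/625
s(2y) = (1/(542/625) − 1)/(2) = 83/1084 ≈ 7.6568%

step 1 [0.5y] swap r/2=197/9803: DF=(1 − 197/9803·(0))/(1+197/9803) = 9803/10000 ≈ 0.980300
step 2 [1y] zero: DF = P = 586/625 ≈ 0.937600
step 3 [1.5y] swap r/2=1062/28117: DF=(1 − 1062/28117·(0.980300+0.937600))/(1+1062/28117) = 4469/5000 ≈ 0.893800
step 4 [2y] swap r/2=1328/36789: DF=(1 − 1328/36789·(0.980300+0.937600+0.893800))/(1+1328/36789) = 542/625 ≈ 0.867200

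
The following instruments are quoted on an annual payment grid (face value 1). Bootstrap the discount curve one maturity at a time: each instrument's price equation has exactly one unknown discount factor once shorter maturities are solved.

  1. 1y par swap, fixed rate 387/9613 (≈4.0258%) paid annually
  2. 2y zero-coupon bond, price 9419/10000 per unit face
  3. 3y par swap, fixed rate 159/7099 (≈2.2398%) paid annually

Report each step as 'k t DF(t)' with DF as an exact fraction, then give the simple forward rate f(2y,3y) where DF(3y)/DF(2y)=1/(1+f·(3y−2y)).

step 1 [1y] swap r/1=387/9613: DF=(1 − 387/9613·(0))/(1+387/9613) = 9613/10000 ≈ 0.961300
step 2 [2y] zero: DF = P = 9419/10000 ≈ 0.941900
step 3 [3y] swap r/1=159/7099: DF=(1 − 159/7099·(0.961300+0.941900))/(1+159/7099) = 2341/2500 ≈ 0.936400

1 1 9613/10000
2 2 9419/10000
3 3 2341/2500
f(2y,3y) = ((9419/10000)/(2341/2500) − 1)/(1) = 55/9364 ≈ 0.5874%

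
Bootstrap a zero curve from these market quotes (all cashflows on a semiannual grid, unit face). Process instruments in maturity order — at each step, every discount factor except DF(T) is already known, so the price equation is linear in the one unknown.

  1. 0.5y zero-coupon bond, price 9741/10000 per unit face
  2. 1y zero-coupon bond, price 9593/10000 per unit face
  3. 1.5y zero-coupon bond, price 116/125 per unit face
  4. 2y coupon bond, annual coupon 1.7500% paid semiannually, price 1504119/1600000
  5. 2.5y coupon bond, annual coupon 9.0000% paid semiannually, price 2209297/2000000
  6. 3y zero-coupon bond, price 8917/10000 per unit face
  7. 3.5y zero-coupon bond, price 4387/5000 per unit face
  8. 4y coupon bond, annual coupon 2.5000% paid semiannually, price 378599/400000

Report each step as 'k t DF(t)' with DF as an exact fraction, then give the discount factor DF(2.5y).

step 1 [0.5y] zero: DF = P = 9741/10000 ≈ 0.974100
step 2 [1y] zero: DF = P = 9593/10000 ≈ 0.959300
step 3 [1.5y] zero: DF = P = 116/125 ≈ 0.928000
step 4 [2y] bond c/2=7/800: DF=(1504119/1600000 − 7/800·(0.974100+0.959300+0.928000))/(1+7/800) = 9071/10000 ≈ 0.907100
step 5 [2.5y] bond c/2=9/200: DF=(2209297/2000000 − 9/200·(0.974100+0.959300+0.928000+0.907100))/(1+9/200) = 2237/2500 ≈ 0.894800
step 6 [3y] zero: DF = P = 8917/10000 ≈ 0.891700
step 7 [3.5y] zero: DF = P = 4387/5000 ≈ 0.877400
step 8 [4y] bond c/2=1/80: DF=(378599/400000 − 1/80·(0.974100+0.959300+0.928000+0.907100+0.894800+0.891700+0.877400))/(1+1/80) = 4277/5000 ≈ 0.855400

1 1/2 9741/10000
2 1 9593/10000
3 3/2 116/125
4 2 9071/10000
5 5/2 2237/2500
6 3 8917/10000
7 7/2 4387/5000
8 4 4277/5000
DF(2.5y) = 2237/2500 ≈ 0.894800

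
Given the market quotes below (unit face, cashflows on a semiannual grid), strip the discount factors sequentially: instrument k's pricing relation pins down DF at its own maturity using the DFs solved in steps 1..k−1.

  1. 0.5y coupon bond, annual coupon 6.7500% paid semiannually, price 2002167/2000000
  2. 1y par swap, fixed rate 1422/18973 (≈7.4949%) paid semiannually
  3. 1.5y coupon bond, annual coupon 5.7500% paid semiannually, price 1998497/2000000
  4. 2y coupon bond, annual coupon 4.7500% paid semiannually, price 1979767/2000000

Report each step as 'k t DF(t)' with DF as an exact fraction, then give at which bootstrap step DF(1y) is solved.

step 1 [0.5y] bond c/2=27/800: DF=(2002167/2000000 − 27/800·(0))/(1+27/800) = 2421/2500 ≈ 0.968400
step 2 [1y] swap r/2=711/18973: DF=(1 − 711/18973·(0.968400))/(1+711/18973) = 9289/10000 ≈ 0.928900
step 3 [1.5y] bond c/2=23/800: DF=(1998497/2000000 − 23/800·(0.968400+0.928900))/(1+23/800) = 9183/10000 ≈ 0.918300
step 4 [2y] bond c/2=19/800: DF=(1979767/2000000 − 19/800·(0.968400+0.928900+0.918300))/(1+19/800) = 1127/1250 ≈ 0.901600

1 1/2 2421/2500
2 1 9289/10000
3 3/2 9183/10000
4 2 1127/1250
DF(1y) is solved at step 2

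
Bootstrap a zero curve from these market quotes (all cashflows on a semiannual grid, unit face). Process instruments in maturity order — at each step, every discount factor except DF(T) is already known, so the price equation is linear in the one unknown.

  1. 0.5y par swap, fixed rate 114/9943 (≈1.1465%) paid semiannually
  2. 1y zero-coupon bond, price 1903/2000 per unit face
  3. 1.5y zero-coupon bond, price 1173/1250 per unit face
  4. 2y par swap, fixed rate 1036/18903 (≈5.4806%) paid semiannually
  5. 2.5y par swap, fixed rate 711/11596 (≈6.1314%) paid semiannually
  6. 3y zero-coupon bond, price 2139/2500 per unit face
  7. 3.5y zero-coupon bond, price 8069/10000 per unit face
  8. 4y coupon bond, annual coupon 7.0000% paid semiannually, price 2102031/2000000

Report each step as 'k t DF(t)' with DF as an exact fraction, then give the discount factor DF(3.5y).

step 1 [0.5y] swap r/2=57/9943: DF=(1 − 57/9943·(0))/(1+57/9943) = 9943/10000 ≈ 0.994300
step 2 [1y] zero: DF = P = 1903/2000 ≈ 0.951500
step 3 [1.5y] zero: DF = P = 1173/1250 ≈ 0.938400
step 4 [2y] swap r/2=518/18903: DF=(1 − 518/18903·(0.994300+0.951500+0.938400))/(1+518/18903) = 2241/2500 ≈ 0.896400
step 5 [2.5y] swap r/2=711/23192: DF=(1 − 711/23192·(0.994300+0.951500+0.938400+0.896400))/(1+711/23192) = 4289/5000 ≈ 0.857800
step 6 [3y] zero: DF = P = 2139/2500 ≈ 0.855600
step 7 [3.5y] zero: DF = P = 8069/10000 ≈ 0.806900
step 8 [4y] bond c/2=7/200: DF=(2102031/2000000 − 7/200·(0.994300+0.951500+0.938400+0.896400+0.857800+0.855600+0.806900))/(1+7/200) = 1003/1250 ≈ 0.802400

1 1/2 9943/10000
2 1 1903/2000
3 3/2 1173/1250
4 2 2241/2500
5 5/2 4289/5000
6 3 2139/2500
7 7/2 8069/10000
8 4 1003/1250
DF(3.5y) = 8069/10000 ≈ 0.806900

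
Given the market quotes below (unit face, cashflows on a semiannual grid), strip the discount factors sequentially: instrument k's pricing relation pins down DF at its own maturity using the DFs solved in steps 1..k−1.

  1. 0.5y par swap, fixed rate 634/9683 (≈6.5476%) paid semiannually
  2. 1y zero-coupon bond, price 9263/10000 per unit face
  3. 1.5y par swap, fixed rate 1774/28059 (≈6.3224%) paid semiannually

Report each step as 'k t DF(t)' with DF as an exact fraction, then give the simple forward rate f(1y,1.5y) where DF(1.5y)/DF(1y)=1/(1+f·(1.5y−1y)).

1 1/2 9683/10000
2 1 9263/10000
3 3/2 9113/10000
f(1y,1.5y) = ((9263/10000)/(9113/10000) − 1)/(1/2) = 300/9113 ≈ 3.2920%

step 1 [0.5y] swap r/2=317/9683: DF=(1 − 317/9683·(0))/(1+317/9683) = 9683/10000 ≈ 0.968300
step 2 [1y] zero: DF = P = 9263/10000 ≈ 0.926300
step 3 [1.5y] swap r/2=887/28059: DF=(1 − 887/28059·(0.968300+0.926300))/(1+887/28059) = 9113/10000 ≈ 0.911300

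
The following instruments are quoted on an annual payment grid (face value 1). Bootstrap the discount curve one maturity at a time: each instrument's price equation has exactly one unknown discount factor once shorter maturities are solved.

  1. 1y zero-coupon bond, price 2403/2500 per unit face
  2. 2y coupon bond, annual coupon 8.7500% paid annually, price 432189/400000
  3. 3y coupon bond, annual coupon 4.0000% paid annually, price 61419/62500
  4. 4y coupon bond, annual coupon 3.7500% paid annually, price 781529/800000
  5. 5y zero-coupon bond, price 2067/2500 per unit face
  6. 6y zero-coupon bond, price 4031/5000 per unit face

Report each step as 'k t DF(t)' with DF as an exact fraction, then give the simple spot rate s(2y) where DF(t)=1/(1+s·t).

step 1 [1y] zero: DF = P = 2403/2500 ≈ 0.961200
step 2 [2y] bond c/1=7/80: DF=(432189/400000 − 7/80·(0.961200))/(1+7/80) = 4581/5000 ≈ 0.916200
step 3 [3y] bond c/1=1/25: DF=(61419/62500 − 1/25·(0.961200+0.916200))/(1+1/25) = 8727/10000 ≈ 0.872700
step 4 [4y] bond c/1=3/80: DF=(781529/800000 − 3/80·(0.961200+0.916200+0.872700))/(1+3/80) = 4211/5000 ≈ 0.842200
step 5 [5y] zero: DF = P = 2067/2500 ≈ 0.826800
step 6 [6y] zero: DF = P = 4031/5000 ≈ 0.806200

1 1 2403/2500
2 2 4581/5000
3 3 8727/10000
4 4 4211/5000
5 5 2067/2500
6 6 4031/5000
s(2y) = (1/(4581/5000) − 1)/(2) = 419/9162 ≈ 4.5732%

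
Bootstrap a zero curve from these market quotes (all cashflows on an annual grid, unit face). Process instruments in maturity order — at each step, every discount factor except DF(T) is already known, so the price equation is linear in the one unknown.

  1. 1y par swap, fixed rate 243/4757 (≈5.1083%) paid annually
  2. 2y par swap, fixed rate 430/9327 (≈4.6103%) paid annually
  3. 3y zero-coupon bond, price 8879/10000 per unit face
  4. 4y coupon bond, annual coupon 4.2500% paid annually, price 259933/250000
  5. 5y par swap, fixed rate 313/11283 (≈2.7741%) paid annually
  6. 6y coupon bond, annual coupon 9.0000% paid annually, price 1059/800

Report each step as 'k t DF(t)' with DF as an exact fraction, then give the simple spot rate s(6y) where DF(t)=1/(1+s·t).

step 1 [1y] swap r/1=243/4757: DF=(1 − 243/4757·(0))/(1+243/4757) = 4757/5000 ≈ 0.951400
step 2 [2y] swap r/1=430/9327: DF=(1 − 430/9327·(0.951400))/(1+430/9327) = 457/500 ≈ 0.914000
step 3 [3y] zero: DF = P = 8879/10000 ≈ 0.887900
step 4 [4y] bond c/1=17/400: DF=(259933/250000 − 17/400·(0.951400+0.914000+0.887900))/(1+17/400) = 8851/10000 ≈ 0.885100
step 5 [5y] swap r/1=313/11283: DF=(1 − 313/11283·(0.951400+0.914000+0.887900+0.885100))/(1+313/11283) = 2187/2500 ≈ 0.874800
step 6 [6y] bond c/1=9/100: DF=(1059/800 − 9/100·(0.951400+0.914000+0.887900+0.885100+0.874800))/(1+9/100) = 4209/5000 ≈ 0.841800

1 1 4757/5000
2 2 457/500
3 3 8879/10000
4 4 8851/10000
5 5 2187/2500
6 6 4209/5000
s(6y) = (1/(4209/5000) − 1)/(6) = 791/25254 ≈ 3.1322%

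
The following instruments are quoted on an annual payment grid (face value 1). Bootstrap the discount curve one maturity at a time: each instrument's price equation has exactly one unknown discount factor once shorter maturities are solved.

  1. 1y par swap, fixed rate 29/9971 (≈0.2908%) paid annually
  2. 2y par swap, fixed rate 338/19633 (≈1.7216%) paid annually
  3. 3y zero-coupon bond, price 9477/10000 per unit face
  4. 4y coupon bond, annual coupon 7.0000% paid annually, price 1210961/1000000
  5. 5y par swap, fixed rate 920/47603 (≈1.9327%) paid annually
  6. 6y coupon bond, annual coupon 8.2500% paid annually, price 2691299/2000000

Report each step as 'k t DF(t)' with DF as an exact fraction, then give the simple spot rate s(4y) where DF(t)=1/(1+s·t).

1 1 9971/10000
2 2 4831/5000
3 3 9477/10000
4 4 9413/10000
5 5 227/250
6 6 8803/10000
s(4y) = (1/(9413/10000) − 1)/(4) = 587/37652 ≈ 1.5590%

step 1 [1y] swap r/1=29/9971: DF=(1 − 29/9971·(0))/(1+29/9971) = 9971/10000 ≈ 0.997100
step 2 [2y] swap r/1=338/19633: DF=(1 − 338/19633·(0.997100))/(1+338/19633) = 4831/5000 ≈ 0.966200
step 3 [3y] zero: DF = P = 9477/10000 ≈ 0.947700
step 4 [4y] bond c/1=7/100: DF=(1210961/1000000 − 7/100·(0.997100+0.966200+0.947700))/(1+7/100) = 9413/10000 ≈ 0.941300
step 5 [5y] swap r/1=920/47603: DF=(1 − 920/47603·(0.997100+0.966200+0.947700+0.941300))/(1+920/47603) = 227/250 ≈ 0.908000
step 6 [6y] bond c/1=33/400: DF=(2691299/2000000 − 33/400·(0.997100+0.966200+0.947700+0.941300+0.908000))/(1+33/400) = 8803/10000 ≈ 0.880300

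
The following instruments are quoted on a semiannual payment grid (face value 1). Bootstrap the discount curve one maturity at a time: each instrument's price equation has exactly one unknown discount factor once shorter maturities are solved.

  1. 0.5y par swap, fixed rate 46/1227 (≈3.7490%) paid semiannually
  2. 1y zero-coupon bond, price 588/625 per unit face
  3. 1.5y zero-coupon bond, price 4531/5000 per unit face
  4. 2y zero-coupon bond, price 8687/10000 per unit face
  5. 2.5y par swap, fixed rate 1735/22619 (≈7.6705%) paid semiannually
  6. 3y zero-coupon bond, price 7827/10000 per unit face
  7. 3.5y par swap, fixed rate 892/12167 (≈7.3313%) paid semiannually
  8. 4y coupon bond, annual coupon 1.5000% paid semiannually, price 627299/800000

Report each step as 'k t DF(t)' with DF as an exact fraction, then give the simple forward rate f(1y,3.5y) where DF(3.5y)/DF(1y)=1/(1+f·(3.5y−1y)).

1 1/2 1227/1250
2 1 588/625
3 3/2 4531/5000
4 2 8687/10000
5 5/2 1653/2000
6 3 7827/10000
7 7/2 777/1000
8 4 733/1000
f(1y,3.5y) = ((588/625)/(777/1000) − 1)/(5/2) = 78/925 ≈ 8.4324%

step 1 [0.5y] swap r/2=23/1227: DF=(1 − 23/1227·(0))/(1+23/1227) = 1227/1250 ≈ 0.981600
step 2 [1y] zero: DF = P = 588/625 ≈ 0.940800
step 3 [1.5y] zero: DF = P = 4531/5000 ≈ 0.906200
step 4 [2y] zero: DF = P = 8687/10000 ≈ 0.868700
step 5 [2.5y] swap r/2=1735/45238: DF=(1 − 1735/45238·(0.981600+0.940800+0.906200+0.868700))/(1+1735/45238) = 1653/2000 ≈ 0.826500
step 6 [3y] zero: DF = P = 7827/10000 ≈ 0.782700
step 7 [3.5y] swap r/2=446/12167: DF=(1 − 446/12167·(0.981600+0.940800+0.906200+0.868700+0.826500+0.782700))/(1+446/12167) = 777/1000 ≈ 0.777000
step 8 [4y] bond c/2=3/400: DF=(627299/800000 − 3/400·(0.981600+0.940800+0.906200+0.868700+0.826500+0.782700+0.777000))/(1+3/400) = 733/1000 ≈ 0.733000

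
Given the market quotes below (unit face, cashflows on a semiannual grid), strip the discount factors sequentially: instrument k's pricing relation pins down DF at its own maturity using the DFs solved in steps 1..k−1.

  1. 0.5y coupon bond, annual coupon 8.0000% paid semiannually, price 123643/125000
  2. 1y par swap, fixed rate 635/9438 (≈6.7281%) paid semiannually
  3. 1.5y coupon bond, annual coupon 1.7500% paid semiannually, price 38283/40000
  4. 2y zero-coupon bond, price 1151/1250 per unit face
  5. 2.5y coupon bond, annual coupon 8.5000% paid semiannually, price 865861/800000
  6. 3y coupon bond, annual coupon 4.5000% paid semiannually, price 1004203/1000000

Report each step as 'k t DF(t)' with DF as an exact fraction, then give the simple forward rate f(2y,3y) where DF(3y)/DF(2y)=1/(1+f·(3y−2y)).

1 1/2 9511/10000
2 1 1873/2000
3 3/2 2331/2500
4 2 1151/1250
5 5/2 8857/10000
6 3 8803/10000
f(2y,3y) = ((1151/1250)/(8803/10000) − 1)/(1) = 405/8803 ≈ 4.6007%

step 1 [0.5y] bond c/2=1/25: DF=(123643/125000 − 1/25·(0))/(1+1/25) = 9511/10000 ≈ 0.951100
step 2 [1y] swap r/2=635/18876: DF=(1 − 635/18876·(0.951100))/(1+635/18876) = 1873/2000 ≈ 0.936500
step 3 [1.5y] bond c/2=7/800: DF=(38283/40000 − 7/800·(0.951100+0.936500))/(1+7/800) = 2331/2500 ≈ 0.932400
step 4 [2y] zero: DF = P = 1151/1250 ≈ 0.920800
step 5 [2.5y] bond c/2=17/400: DF=(865861/800000 − 17/400·(0.951100+0.936500+0.932400+0.920800))/(1+17/400) = 8857/10000 ≈ 0.885700
step 6 [3y] bond c/2=9/400: DF=(1004203/1000000 − 9/400·(0.951100+0.936500+0.932400+0.920800+0.885700))/(1+9/400) = 8803/10000 ≈ 0.880300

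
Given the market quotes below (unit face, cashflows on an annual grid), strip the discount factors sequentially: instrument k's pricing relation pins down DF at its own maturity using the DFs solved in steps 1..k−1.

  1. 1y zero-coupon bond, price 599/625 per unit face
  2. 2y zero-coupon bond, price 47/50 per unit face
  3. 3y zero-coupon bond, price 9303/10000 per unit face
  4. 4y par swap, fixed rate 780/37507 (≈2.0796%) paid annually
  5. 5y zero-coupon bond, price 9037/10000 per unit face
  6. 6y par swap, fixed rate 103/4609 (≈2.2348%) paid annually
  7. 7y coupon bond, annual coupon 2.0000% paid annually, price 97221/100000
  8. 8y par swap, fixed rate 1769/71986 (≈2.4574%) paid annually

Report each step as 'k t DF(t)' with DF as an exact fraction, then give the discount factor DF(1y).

1 1 599/625
2 2 47/50
3 3 9303/10000
4 4 461/500
5 5 9037/10000
6 6 2191/2500
7 7 8447/10000
8 8 8231/10000
DF(1y) = 599/625 ≈ 0.958400

step 1 [1y] zero: DF = P = 599/625 ≈ 0.958400
step 2 [2y] zero: DF = P = 47/50 ≈ 0.940000
step 3 [3y] zero: DF = P = 9303/10000 ≈ 0.930300
step 4 [4y] swap r/1=780/37507: DF=(1 − 780/37507·(0.958400+0.940000+0.930300))/(1+780/37507) = 461/500 ≈ 0.922000
step 5 [5y] zero: DF = P = 9037/10000 ≈ 0.903700
step 6 [6y] swap r/1=103/4609: DF=(1 − 103/4609·(0.958400+0.940000+0.930300+0.922000+0.903700))/(1+103/4609) = 2191/2500 ≈ 0.876400
step 7 [7y] bond c/1=1/50: DF=(97221/100000 − 1/50·(0.958400+0.940000+0.930300+0.922000+0.903700+0.876400))/(1+1/50) = 8447/10000 ≈ 0.844700
step 8 [8y] swap r/1=1769/71986: DF=(1 − 1769/71986·(0.958400+0.940000+0.930300+0.922000+0.903700+0.876400+0.844700))/(1+1769/71986) = 8231/10000 ≈ 0.823100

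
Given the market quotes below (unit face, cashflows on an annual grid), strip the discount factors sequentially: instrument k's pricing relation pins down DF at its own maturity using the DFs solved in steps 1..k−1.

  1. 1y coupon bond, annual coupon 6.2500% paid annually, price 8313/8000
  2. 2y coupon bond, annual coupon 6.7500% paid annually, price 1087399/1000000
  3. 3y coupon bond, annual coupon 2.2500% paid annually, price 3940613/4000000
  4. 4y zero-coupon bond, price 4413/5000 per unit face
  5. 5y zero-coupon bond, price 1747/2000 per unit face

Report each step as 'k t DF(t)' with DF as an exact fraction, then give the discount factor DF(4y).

1 1 489/500
2 2 598/625
3 3 9209/10000
4 4 4413/5000
5 5 1747/2000
DF(4y) = 4413/5000 ≈ 0.882600

step 1 [1y] bond c/1=1/16: DF=(8313/8000 − 1/16·(0))/(1+1/16) = 489/500 ≈ 0.978000
step 2 [2y] bond c/1=27/400: DF=(1087399/1000000 − 27/400·(0.978000))/(1+27/400) = 598/625 ≈ 0.956800
step 3 [3y] bond c/1=9/400: DF=(3940613/4000000 − 9/400·(0.978000+0.956800))/(1+9/400) = 9209/10000 ≈ 0.920900
step 4 [4y] zero: DF = P = 4413/5000 ≈ 0.882600
step 5 [5y] zero: DF = P = 1747/2000 ≈ 0.873500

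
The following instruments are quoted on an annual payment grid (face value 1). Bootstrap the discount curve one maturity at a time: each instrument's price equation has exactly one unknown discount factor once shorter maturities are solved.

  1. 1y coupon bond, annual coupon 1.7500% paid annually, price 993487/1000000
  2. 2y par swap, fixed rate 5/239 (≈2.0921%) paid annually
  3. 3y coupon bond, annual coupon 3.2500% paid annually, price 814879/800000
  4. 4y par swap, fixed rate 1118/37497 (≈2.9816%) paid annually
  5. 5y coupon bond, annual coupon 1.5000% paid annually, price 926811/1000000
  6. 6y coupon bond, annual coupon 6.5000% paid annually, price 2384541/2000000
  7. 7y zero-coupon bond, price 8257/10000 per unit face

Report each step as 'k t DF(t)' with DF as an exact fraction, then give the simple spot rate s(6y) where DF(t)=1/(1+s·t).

1 1 2441/2500
2 2 1919/2000
3 3 1157/1250
4 4 4441/5000
5 5 8577/10000
6 6 8383/10000
7 7 8257/10000
s(6y) = (1/(8383/10000) − 1)/(6) = 539/16766 ≈ 3.2148%

step 1 [1y] bond c/1=7/400: DF=(993487/1000000 − 7/400·(0))/(1+7/400) = 2441/2500 ≈ 0.976400
step 2 [2y] swap r/1=5/239: DF=(1 − 5/239·(0.976400))/(1+5/239) = 1919/2000 ≈ 0.959500
step 3 [3y] bond c/1=13/400: DF=(814879/800000 − 13/400·(0.976400+0.959500))/(1+13/400) = 1157/1250 ≈ 0.925600
step 4 [4y] swap r/1=1118/37497: DF=(1 − 1118/37497·(0.976400+0.959500+0.925600))/(1+1118/37497) = 4441/5000 ≈ 0.888200
step 5 [5y] bond c/1=3/200: DF=(926811/1000000 − 3/200·(0.976400+0.959500+0.925600+0.888200))/(1+3/200) = 8577/10000 ≈ 0.857700
step 6 [6y] bond c/1=13/200: DF=(2384541/2000000 − 13/200·(0.976400+0.959500+0.925600+0.888200+0.857700))/(1+13/200) = 8383/10000 ≈ 0.838300
step 7 [7y] zero: DF = P = 8257/10000 ≈ 0.825700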